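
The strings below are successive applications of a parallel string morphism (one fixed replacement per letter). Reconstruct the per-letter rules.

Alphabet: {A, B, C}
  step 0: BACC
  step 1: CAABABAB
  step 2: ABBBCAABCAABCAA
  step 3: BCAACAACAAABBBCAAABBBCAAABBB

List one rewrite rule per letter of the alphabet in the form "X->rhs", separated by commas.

  step 2 ⇒ step 3: ABBBCAABCAABCAA ⇒ B·CAA·CAA·CAA·AB·B·B·CAA·AB·B·B·CAA·AB·B·B
    A ↦ B
    B ↦ CAA
    C ↦ AB

A->B, B->CAA, C->AB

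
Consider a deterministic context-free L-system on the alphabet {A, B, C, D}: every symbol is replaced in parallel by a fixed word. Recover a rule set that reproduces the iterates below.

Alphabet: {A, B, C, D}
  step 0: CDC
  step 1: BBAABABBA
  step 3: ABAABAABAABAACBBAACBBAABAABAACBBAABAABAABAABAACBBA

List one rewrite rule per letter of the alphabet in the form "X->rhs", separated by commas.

A->AC, B->DD, C->BBA, D->ABA

  step 0 ⇒ step 1: CDC ⇒ BBA·ABA·BBA
    C ↦ BBA
    D ↦ ABA
    A ↦ AC  (constrained at step 1)
    B ↦ DD  (constrained at step 1)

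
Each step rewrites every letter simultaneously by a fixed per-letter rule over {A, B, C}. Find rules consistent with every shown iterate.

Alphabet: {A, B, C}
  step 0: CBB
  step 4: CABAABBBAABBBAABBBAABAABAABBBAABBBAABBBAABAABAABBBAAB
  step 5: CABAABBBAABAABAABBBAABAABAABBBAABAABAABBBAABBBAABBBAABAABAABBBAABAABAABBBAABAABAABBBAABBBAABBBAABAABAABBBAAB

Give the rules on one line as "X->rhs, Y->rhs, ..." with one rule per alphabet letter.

  step 4 ⇒ step 5: CABAABBBAABBBAABBBAABAABAABBBAABBBAABBBAABAABAABBBAAB ⇒ CA·B·AAB·B·B·AAB·AAB·AAB·B·B·AAB·AAB·AAB·B·B·AAB·AAB·AAB·B·B·AAB·B·B·AAB·B·B·AAB·AAB·AAB·B·B·AAB·AAB·AAB·B·B·AAB·AAB·AAB·B·B·AAB·B·B·AAB·B·B·AAB·AAB·AAB·B·B·AAB
    A ↦ B
    B ↦ AAB
    C ↦ CA

A->B, B->AAB, C->CA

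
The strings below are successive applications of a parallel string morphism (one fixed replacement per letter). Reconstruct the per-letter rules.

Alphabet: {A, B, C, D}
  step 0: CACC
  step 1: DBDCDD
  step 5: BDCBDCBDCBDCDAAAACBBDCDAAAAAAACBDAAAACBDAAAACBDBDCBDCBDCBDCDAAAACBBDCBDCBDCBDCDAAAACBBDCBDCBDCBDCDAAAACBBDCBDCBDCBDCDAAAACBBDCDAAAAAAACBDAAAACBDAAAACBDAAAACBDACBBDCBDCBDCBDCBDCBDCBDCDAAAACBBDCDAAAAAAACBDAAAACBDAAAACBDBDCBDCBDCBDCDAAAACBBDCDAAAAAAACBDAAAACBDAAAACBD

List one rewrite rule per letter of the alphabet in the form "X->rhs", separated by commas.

A->BDC, B->AAA, C->D, D->ACB

  step 0 ⇒ step 1: CACC ⇒ D·BDC·D·D
    A ↦ BDC
    C ↦ D
    B ↦ AAA  (constrained at step 1)
    D ↦ ACB  (constrained at step 1)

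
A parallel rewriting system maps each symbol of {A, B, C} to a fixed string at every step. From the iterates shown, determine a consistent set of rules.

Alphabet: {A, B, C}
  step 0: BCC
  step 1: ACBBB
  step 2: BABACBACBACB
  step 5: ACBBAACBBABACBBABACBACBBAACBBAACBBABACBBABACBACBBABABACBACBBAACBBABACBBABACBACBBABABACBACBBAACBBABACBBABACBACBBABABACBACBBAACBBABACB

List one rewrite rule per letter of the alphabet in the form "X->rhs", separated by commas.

  step 1 ⇒ step 2: ACBBB ⇒ BA·B·ACB·ACB·ACB
    A ↦ BA
    B ↦ ACB
    C ↦ B

A->BA, B->ACB, C->B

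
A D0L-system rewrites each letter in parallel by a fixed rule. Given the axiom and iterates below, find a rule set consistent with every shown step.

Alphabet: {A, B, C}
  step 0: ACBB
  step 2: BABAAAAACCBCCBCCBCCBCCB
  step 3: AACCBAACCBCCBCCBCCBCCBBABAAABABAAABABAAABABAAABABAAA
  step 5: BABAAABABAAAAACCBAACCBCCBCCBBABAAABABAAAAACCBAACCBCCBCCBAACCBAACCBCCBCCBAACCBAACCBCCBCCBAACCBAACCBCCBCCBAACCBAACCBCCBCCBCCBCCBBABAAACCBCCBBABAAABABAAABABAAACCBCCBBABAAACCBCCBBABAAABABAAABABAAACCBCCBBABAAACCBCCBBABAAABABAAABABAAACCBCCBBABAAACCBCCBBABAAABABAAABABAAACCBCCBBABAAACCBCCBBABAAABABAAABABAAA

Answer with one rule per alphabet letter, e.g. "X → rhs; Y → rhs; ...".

A->CCB, B->AA, C->BA

  step 2 ⇒ step 3: BABAAAAACCBCCBCCBCCBCCB ⇒ AA·CCB·AA·CCB·CCB·CCB·CCB·CCB·BA·BA·AA·BA·BA·AA·BA·BA·AA·BA·BA·AA·BA·BA·AA
    A ↦ CCB
    B ↦ AA
    C ↦ BA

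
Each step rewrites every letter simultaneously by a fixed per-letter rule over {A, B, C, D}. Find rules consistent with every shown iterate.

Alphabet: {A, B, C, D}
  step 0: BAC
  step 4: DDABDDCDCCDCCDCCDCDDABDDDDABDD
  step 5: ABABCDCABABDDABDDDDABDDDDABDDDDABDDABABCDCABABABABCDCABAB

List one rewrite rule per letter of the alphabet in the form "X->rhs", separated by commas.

A->C, B->DC, C->DD, D->AB

  step 4 ⇒ step 5: DDABDDCDCCDCCDCCDCDDABDDDDABDD ⇒ AB·AB·C·DC·AB·AB·DD·AB·DD·DD·AB·DD·DD·AB·DD·DD·AB·DD·AB·AB·C·DC·AB·AB·AB·AB·C·DC·AB·AB
    A ↦ C
    B ↦ DC
    C ↦ DD
    D ↦ AB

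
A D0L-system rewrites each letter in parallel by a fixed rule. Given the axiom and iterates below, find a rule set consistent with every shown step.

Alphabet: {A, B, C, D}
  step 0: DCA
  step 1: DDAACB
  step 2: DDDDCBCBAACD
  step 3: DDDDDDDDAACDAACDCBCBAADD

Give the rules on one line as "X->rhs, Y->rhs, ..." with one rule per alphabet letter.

  step 2 ⇒ step 3: DDDDCBCBAACD ⇒ DD·DD·DD·DD·AA·CD·AA·CD·CB·CB·AA·DD
    A ↦ CB
    B ↦ CD
    C ↦ AA
    D ↦ DD

A->CB, B->CD, C->AA, D->DD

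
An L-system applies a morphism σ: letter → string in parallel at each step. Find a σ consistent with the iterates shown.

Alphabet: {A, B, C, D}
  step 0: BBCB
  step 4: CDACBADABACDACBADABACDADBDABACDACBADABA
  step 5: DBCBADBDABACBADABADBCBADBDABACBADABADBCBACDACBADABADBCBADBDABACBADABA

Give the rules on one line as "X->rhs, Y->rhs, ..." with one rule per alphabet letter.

A->BA, B->DA, C->DB, D->C

  step 4 ⇒ step 5: CDACBADABACDACBADABACDADBDABACDACBADABA ⇒ DB·C·BA·DB·DA·BA·C·BA·DA·BA·DB·C·BA·DB·DA·BA·C·BA·DA·BA·DB·C·BA·C·DA·C·BA·DA·BA·DB·C·BA·DB·DA·BA·C·BA·DA·BA
    A ↦ BA
    B ↦ DA
    C ↦ DB
    D ↦ C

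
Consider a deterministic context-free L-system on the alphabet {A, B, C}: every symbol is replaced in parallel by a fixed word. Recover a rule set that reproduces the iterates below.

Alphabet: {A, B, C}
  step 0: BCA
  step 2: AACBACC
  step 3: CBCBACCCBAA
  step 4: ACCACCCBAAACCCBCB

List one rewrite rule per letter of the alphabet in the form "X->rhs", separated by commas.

  step 3 ⇒ step 4: CBCBACCCBAA ⇒ A·CC·A·CC·CB·A·A·A·CC·CB·CB
    A ↦ CB
    B ↦ CC
    C ↦ A

A->CB, B->CC, C->A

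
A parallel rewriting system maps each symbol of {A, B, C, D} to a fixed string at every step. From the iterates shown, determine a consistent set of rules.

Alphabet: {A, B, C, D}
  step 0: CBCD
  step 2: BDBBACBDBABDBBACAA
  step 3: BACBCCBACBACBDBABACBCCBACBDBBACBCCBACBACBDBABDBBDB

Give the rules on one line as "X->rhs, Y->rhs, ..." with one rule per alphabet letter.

A->BDB, B->BAC, C->A, D->BCC

  step 2 ⇒ step 3: BDBBACBDBABDBBACAA ⇒ BAC·BCC·BAC·BAC·BDB·A·BAC·BCC·BAC·BDB·BAC·BCC·BAC·BAC·BDB·A·BDB·BDB
    A ↦ BDB
    B ↦ BAC
    C ↦ A
    D ↦ BCC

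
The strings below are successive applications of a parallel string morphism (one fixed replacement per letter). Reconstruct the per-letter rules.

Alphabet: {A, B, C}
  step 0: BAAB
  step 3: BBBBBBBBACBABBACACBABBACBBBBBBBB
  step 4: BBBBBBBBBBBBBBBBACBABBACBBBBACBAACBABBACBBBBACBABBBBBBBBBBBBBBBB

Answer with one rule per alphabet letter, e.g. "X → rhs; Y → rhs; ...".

A->AC, B->BB, C->BA

  step 3 ⇒ step 4: BBBBBBBBACBABBACACBABBACBBBBBBBB ⇒ BB·BB·BB·BB·BB·BB·BB·BB·AC·BA·BB·AC·BB·BB·AC·BA·AC·BA·BB·AC·BB·BB·AC·BA·BB·BB·BB·BB·BB·BB·BB·BB
    A ↦ AC
    B ↦ BB
    C ↦ BA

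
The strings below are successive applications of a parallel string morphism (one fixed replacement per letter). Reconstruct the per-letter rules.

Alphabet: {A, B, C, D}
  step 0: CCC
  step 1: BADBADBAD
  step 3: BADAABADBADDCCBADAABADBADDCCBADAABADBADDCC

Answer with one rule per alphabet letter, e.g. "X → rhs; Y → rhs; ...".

A->DCC, B->CD, C->BAD, D->A

  step 0 ⇒ step 1: CCC ⇒ BAD·BAD·BAD
    C ↦ BAD
    A ↦ DCC  (constrained at step 1)
    B ↦ CD  (constrained at step 1)
    D ↦ A  (constrained at step 1)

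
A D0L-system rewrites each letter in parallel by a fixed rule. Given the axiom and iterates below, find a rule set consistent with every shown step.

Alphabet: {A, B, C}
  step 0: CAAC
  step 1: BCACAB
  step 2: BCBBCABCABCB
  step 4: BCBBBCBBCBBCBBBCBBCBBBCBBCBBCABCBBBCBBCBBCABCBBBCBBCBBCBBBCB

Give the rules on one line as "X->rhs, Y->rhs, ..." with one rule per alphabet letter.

A->CA, B->BCB, C->B

  step 1 ⇒ step 2: BCACAB ⇒ BCB·B·CA·B·CA·BCB
    A ↦ CA
    B ↦ BCB
    C ↦ B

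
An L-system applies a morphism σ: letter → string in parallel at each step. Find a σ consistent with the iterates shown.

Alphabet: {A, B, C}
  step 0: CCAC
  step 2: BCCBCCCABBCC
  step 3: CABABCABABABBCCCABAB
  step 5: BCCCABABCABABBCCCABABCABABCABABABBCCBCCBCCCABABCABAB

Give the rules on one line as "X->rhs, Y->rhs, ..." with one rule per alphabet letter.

A->BC, B->C, C->AB

  step 2 ⇒ step 3: BCCBCCCABBCC ⇒ C·AB·AB·C·AB·AB·AB·BC·C·C·AB·AB
    A ↦ BC
    B ↦ C
    C ↦ AB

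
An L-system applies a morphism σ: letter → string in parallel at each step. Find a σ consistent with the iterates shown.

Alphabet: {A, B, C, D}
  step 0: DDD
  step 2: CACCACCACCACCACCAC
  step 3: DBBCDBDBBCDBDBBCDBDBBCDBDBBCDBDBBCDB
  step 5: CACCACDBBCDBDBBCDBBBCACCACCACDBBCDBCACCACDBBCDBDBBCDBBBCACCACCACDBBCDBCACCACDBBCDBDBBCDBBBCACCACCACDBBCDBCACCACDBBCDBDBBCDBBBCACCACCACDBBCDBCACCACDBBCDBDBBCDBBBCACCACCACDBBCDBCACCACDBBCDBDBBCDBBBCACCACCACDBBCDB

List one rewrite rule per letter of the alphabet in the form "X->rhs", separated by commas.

A->BC, B->CAC, C->DB, D->BB

  step 2 ⇒ step 3: CACCACCACCACCACCAC ⇒ DB·BC·DB·DB·BC·DB·DB·BC·DB·DB·BC·DB·DB·BC·DB·DB·BC·DB
    A ↦ BC
    C ↦ DB
    B ↦ CAC  (constrained at step 3)
    D ↦ BB  (constrained at step 0)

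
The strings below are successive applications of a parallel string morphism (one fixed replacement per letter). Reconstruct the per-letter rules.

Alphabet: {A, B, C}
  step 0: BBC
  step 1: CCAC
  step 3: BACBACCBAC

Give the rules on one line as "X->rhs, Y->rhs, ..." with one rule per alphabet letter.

A->B, B->C, C->AC

  step 0 ⇒ step 1: BBC ⇒ C·C·AC
    B ↦ C
    C ↦ AC
    A ↦ B  (constrained at step 1)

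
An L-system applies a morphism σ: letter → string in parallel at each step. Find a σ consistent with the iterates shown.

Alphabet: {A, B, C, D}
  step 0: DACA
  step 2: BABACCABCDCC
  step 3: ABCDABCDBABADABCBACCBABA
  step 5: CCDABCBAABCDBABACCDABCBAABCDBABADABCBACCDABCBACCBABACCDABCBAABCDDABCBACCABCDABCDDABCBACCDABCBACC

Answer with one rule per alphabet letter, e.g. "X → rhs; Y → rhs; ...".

A->D, B->ABC, C->BA, D->CC

  step 2 ⇒ step 3: BABACCABCDCC ⇒ ABC·D·ABC·D·BA·BA·D·ABC·BA·CC·BA·BA
    A ↦ D
    B ↦ ABC
    C ↦ BA
    D ↦ CC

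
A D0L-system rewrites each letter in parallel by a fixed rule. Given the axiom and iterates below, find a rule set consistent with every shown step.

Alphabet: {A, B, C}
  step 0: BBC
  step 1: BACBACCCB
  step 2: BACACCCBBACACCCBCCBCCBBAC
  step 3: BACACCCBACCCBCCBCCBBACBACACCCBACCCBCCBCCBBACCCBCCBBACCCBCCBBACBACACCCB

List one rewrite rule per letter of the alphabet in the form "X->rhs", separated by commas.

A->AC, B->BAC, C->CCB

  step 2 ⇒ step 3: BACACCCBBACACCCBCCBCCBBAC ⇒ BAC·AC·CCB·AC·CCB·CCB·CCB·BAC·BAC·AC·CCB·AC·CCB·CCB·CCB·BAC·CCB·CCB·BAC·CCB·CCB·BAC·BAC·AC·CCB
    A ↦ AC
    B ↦ BAC
    C ↦ CCB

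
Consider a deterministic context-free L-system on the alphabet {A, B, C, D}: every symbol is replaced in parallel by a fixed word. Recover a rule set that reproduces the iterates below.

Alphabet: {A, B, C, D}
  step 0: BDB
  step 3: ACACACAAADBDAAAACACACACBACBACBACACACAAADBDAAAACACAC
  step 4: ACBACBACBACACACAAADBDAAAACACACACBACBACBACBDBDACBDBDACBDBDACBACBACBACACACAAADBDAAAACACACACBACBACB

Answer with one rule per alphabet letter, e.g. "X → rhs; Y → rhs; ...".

  step 3 ⇒ step 4: ACACACAAADBDAAAACACACACBACBACBACACACAAADBDAAAACACAC ⇒ AC·B·AC·B·AC·B·AC·AC·AC·AAA·DBD·AAA·AC·AC·AC·AC·B·AC·B·AC·B·AC·B·DBD·AC·B·DBD·AC·B·DBD·AC·B·AC·B·AC·B·AC·AC·AC·AAA·DBD·AAA·AC·AC·AC·AC·B·AC·B·AC·B
    A ↦ AC
    B ↦ DBD
    C ↦ B
    D ↦ AAA

A->AC, B->DBD, C->B, D->AAA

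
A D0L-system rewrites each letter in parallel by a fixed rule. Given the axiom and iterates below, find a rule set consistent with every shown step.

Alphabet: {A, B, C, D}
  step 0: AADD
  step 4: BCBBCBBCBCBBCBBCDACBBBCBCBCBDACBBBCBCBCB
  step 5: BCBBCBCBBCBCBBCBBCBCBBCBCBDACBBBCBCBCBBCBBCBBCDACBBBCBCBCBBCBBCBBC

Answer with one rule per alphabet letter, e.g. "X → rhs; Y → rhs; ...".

A->CB, B->BC, C->B, D->DA

  step 4 ⇒ step 5: BCBBCBBCBCBBCBBCDACBBBCBCBCBDACBBBCBCBCB ⇒ BC·B·BC·BC·B·BC·BC·B·BC·B·BC·BC·B·BC·BC·B·DA·CB·B·BC·BC·BC·B·BC·B·BC·B·BC·DA·CB·B·BC·BC·BC·B·BC·B·BC·B·BC
    A ↦ CB
    B ↦ BC
    C ↦ B
    D ↦ DA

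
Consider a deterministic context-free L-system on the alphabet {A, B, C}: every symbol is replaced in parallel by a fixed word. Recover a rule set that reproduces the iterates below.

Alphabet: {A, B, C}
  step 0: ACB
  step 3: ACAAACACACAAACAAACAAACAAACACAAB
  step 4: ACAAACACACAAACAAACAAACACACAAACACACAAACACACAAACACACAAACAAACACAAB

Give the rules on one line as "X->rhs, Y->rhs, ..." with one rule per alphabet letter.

A->AC, B->AAB, C->AA

  step 3 ⇒ step 4: ACAAACACACAAACAAACAAACAAACACAAB ⇒ AC·AA·AC·AC·AC·AA·AC·AA·AC·AA·AC·AC·AC·AA·AC·AC·AC·AA·AC·AC·AC·AA·AC·AC·AC·AA·AC·AA·AC·AC·AAB
    A ↦ AC
    B ↦ AAB
    C ↦ AA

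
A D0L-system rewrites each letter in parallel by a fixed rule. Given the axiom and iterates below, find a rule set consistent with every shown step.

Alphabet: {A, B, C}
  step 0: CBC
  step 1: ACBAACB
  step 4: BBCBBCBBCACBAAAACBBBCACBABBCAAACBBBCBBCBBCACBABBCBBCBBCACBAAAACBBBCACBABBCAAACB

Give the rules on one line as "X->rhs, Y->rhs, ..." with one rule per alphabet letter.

  step 0 ⇒ step 1: CBC ⇒ ACB·A·ACB
    B ↦ A
    C ↦ ACB
    A ↦ BBC  (constrained at step 1)

A->BBC, B->A, C->ACB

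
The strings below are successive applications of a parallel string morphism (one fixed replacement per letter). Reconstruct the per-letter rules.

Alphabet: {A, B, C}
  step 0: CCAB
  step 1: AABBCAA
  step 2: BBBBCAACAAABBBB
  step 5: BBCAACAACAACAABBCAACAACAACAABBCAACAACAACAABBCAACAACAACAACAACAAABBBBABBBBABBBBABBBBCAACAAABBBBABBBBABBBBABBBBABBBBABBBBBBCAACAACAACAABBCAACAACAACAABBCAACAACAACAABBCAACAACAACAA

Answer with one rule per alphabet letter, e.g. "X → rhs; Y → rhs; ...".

  step 1 ⇒ step 2: AABBCAA ⇒ BB·BB·CAA·CAA·A·BB·BB
    A ↦ BB
    B ↦ CAA
    C ↦ A

A->BB, B->CAA, C->A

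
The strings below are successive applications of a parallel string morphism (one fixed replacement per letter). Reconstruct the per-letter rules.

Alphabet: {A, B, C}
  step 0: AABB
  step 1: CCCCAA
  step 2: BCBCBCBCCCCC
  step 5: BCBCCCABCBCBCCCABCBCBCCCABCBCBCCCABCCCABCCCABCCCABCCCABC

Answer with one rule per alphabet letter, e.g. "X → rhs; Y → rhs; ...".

  step 1 ⇒ step 2: CCCCAA ⇒ BC·BC·BC·BC·CC·CC
    A ↦ CC
    C ↦ BC
  step 0 ⇒ step 1: AABB ⇒ CC·CC·A·A
    B ↦ A

A->CC, B->A, C->BC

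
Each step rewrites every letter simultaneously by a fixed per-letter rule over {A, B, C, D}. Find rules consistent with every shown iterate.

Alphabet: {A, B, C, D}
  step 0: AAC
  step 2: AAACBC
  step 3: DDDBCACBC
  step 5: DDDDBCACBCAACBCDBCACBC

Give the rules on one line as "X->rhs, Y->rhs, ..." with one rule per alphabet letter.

  step 2 ⇒ step 3: AAACBC ⇒ D·D·D·BC·AC·BC
    A ↦ D
    B ↦ AC
    C ↦ BC
    D ↦ A  (constrained at step 3)

A->D, B->AC, C->BC, D->A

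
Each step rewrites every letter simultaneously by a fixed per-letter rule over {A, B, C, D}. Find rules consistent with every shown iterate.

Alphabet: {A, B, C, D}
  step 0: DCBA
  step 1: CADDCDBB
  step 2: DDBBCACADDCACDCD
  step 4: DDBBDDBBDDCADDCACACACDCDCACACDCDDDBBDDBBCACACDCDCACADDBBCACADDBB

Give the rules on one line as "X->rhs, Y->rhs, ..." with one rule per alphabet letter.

  step 1 ⇒ step 2: CADDCDBB ⇒ DD·BB·CA·CA·DD·CA·CD·CD
    A ↦ BB
    B ↦ CD
    C ↦ DD
    D ↦ CA

A->BB, B->CD, C->DD, D->CA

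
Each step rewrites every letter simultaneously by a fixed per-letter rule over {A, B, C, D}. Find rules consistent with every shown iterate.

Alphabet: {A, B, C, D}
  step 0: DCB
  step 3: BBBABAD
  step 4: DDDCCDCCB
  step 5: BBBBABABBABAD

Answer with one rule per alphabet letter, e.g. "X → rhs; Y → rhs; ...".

A->CC, B->D, C->BA, D->B

  step 4 ⇒ step 5: DDDCCDCCB ⇒ B·B·B·BA·BA·B·BA·BA·D
    B ↦ D
    C ↦ BA
    D ↦ B
  step 3 ⇒ step 4: BBBABAD ⇒ D·D·D·CC·D·CC·B
    A ↦ CC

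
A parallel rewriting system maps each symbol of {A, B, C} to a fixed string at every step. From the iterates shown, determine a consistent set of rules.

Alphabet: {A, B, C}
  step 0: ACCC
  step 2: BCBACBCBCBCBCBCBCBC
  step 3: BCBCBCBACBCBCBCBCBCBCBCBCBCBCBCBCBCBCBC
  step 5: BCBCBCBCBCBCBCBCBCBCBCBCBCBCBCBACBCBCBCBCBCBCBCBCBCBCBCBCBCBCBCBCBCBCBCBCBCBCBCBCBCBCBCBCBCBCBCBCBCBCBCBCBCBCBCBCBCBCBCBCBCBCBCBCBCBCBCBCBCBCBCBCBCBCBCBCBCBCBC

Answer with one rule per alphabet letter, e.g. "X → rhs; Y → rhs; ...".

A->BAC, B->BC, C->BC

  step 2 ⇒ step 3: BCBACBCBCBCBCBCBCBC ⇒ BC·BC·BC·BAC·BC·BC·BC·BC·BC·BC·BC·BC·BC·BC·BC·BC·BC·BC·BC
    A ↦ BAC
    B ↦ BC
    C ↦ BC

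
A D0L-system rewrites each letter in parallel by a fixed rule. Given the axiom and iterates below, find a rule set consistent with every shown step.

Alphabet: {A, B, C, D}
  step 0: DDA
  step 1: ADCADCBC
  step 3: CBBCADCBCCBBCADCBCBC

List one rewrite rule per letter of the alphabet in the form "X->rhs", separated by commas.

A->BC, B->C, C->B, D->ADC

  step 0 ⇒ step 1: DDA ⇒ ADC·ADC·BC
    A ↦ BC
    D ↦ ADC
    B ↦ C  (constrained at step 1)
    C ↦ B  (constrained at step 1)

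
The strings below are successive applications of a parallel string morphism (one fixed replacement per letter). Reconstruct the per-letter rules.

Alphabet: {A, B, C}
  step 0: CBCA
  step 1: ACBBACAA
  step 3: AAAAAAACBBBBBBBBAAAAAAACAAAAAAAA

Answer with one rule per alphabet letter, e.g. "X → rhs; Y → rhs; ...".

  step 0 ⇒ step 1: CBCA ⇒ AC·BB·AC·AA
    A ↦ AA
    B ↦ BB
    C ↦ AC

A->AA, B->BB, C->AC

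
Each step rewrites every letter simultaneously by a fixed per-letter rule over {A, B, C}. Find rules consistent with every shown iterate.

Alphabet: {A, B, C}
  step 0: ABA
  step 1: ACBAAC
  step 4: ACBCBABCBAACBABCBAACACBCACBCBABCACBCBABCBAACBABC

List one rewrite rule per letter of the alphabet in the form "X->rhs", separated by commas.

  step 0 ⇒ step 1: ABA ⇒ AC·BA·AC
    A ↦ AC
    B ↦ BA
    C ↦ BC  (constrained at step 1)

A->AC, B->BA, C->BC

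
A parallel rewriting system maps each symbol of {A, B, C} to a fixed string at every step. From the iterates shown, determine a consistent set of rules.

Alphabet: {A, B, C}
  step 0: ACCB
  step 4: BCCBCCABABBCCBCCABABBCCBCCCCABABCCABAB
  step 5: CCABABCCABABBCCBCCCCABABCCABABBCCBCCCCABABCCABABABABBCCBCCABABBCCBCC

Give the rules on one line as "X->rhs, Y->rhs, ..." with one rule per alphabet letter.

  step 4 ⇒ step 5: BCCBCCABABBCCBCCABABBCCBCCCCABABCCABAB ⇒ CC·AB·AB·CC·AB·AB·B·CC·B·CC·CC·AB·AB·CC·AB·AB·B·CC·B·CC·CC·AB·AB·CC·AB·AB·AB·AB·B·CC·B·CC·AB·AB·B·CC·B·CC
    A ↦ B
    B ↦ CC
    C ↦ AB

A->B, B->CC, C->AB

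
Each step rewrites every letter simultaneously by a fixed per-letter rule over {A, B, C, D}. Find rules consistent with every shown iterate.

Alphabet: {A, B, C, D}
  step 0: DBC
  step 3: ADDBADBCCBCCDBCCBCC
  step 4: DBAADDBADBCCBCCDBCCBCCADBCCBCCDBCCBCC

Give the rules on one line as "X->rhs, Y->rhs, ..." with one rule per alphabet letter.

A->DB, B->D, C->BCC, D->A

  step 3 ⇒ step 4: ADDBADBCCBCCDBCCBCC ⇒ DB·A·A·D·DB·A·D·BCC·BCC·D·BCC·BCC·A·D·BCC·BCC·D·BCC·BCC
    A ↦ DB
    B ↦ D
    C ↦ BCC
    D ↦ A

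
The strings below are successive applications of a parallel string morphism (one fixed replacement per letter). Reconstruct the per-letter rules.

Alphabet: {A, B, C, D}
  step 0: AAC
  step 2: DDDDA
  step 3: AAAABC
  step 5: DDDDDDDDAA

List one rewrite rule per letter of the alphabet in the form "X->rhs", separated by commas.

A->BC, B->D, C->D, D->A

  step 2 ⇒ step 3: DDDDA ⇒ A·A·A·A·BC
    A ↦ BC
    D ↦ A
    B ↦ D  (constrained at step 3)
    C ↦ D  (constrained at step 0)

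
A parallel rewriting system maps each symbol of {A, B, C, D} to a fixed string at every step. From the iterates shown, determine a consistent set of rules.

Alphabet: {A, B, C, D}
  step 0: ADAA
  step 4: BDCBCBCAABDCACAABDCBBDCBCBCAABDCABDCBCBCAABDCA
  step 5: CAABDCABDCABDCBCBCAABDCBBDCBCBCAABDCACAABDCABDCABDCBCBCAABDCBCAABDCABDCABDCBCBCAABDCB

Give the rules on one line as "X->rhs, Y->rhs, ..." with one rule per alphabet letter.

A->CB, B->CA, C->BD, D->A

  step 4 ⇒ step 5: BDCBCBCAABDCACAABDCBBDCBCBCAABDCABDCBCBCAABDCA ⇒ CA·A·BD·CA·BD·CA·BD·CB·CB·CA·A·BD·CB·BD·CB·CB·CA·A·BD·CA·CA·A·BD·CA·BD·CA·BD·CB·CB·CA·A·BD·CB·CA·A·BD·CA·BD·CA·BD·CB·CB·CA·A·BD·CB
    A ↦ CB
    B ↦ CA
    C ↦ BD
    D ↦ A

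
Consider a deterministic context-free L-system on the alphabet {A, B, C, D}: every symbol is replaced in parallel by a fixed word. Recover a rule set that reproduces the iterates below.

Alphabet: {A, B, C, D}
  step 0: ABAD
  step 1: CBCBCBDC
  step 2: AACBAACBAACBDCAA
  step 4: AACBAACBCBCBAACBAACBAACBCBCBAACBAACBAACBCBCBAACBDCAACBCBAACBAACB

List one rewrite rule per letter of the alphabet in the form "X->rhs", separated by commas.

A->CB, B->CB, C->AA, D->DC

  step 1 ⇒ step 2: CBCBCBDC ⇒ AA·CB·AA·CB·AA·CB·DC·AA
    B ↦ CB
    C ↦ AA
    D ↦ DC
  step 0 ⇒ step 1: ABAD ⇒ CB·CB·CB·DC
    A ↦ CB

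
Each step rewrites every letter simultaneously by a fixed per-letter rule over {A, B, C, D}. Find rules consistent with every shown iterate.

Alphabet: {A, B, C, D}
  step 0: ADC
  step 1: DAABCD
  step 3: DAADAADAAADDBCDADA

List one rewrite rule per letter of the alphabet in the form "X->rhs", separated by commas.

  step 0 ⇒ step 1: ADC ⇒ DA·A·BCD
    A ↦ DA
    C ↦ BCD
    D ↦ A
    B ↦ DD  (constrained at step 1)

A->DA, B->DD, C->BCD, D->A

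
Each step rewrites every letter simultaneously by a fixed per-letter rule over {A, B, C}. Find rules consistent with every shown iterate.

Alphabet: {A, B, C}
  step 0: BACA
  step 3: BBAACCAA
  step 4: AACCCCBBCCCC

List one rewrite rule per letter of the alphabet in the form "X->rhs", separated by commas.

A->CC, B->A, C->B

  step 3 ⇒ step 4: BBAACCAA ⇒ A·A·CC·CC·B·B·CC·CC
    A ↦ CC
    B ↦ A
    C ↦ B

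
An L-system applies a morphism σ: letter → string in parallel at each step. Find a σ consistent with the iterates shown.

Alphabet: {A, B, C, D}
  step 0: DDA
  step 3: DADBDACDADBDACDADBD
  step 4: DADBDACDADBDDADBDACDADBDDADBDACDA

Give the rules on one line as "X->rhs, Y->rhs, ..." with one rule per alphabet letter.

  step 3 ⇒ step 4: DADBDACDADBDACDADBD ⇒ DA·DB·DA·C·DA·DB·D·DA·DB·DA·C·DA·DB·D·DA·DB·DA·C·DA
    A ↦ DB
    B ↦ C
    C ↦ D
    D ↦ DA

A->DB, B->C, C->D, D->DA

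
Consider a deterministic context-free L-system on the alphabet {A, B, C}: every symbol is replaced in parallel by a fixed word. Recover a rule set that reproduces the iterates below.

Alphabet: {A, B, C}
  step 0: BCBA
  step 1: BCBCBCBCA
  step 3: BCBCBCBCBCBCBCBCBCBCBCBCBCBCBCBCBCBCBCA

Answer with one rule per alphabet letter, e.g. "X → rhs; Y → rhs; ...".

A->BCA, B->BC, C->BC

  step 0 ⇒ step 1: BCBA ⇒ BC·BC·BC·BCA
    A ↦ BCA
    B ↦ BC
    C ↦ BC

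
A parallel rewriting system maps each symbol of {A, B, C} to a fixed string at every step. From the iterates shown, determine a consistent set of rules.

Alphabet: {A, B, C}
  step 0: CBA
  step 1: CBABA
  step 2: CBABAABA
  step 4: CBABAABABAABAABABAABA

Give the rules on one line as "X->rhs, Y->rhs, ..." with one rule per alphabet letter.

  step 1 ⇒ step 2: CBABA ⇒ CB·A·BA·A·BA
    A ↦ BA
    B ↦ A
    C ↦ CB

A->BA, B->A, C->CB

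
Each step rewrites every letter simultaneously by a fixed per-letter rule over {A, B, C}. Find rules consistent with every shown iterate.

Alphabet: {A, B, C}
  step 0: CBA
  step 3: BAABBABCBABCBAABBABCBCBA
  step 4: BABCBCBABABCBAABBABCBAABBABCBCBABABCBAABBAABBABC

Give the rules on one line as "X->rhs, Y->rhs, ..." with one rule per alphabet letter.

  step 3 ⇒ step 4: BAABBABCBABCBAABBABCBCBA ⇒ BA·BC·BC·BA·BA·BC·BA·AB·BA·BC·BA·AB·BA·BC·BC·BA·BA·BC·BA·AB·BA·AB·BA·BC
    A ↦ BC
    B ↦ BA
    C ↦ AB

A->BC, B->BA, C->AB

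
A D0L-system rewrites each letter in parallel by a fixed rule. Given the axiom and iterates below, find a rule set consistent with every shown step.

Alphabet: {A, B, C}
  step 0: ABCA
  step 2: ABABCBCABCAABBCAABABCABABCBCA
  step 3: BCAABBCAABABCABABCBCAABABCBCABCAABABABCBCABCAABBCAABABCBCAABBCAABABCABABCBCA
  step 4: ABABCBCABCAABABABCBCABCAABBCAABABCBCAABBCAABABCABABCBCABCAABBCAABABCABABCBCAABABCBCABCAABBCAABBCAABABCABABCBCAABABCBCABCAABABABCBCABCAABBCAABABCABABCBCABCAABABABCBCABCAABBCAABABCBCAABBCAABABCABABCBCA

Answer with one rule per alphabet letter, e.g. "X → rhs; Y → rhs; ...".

  step 3 ⇒ step 4: BCAABBCAABABCABABCBCAABABCBCABCAABABABCBCABCAABBCAABABCBCAABBCAABABCABABCBCA ⇒ AB·ABC·BCA·BCA·AB·AB·ABC·BCA·BCA·AB·BCA·AB·ABC·BCA·AB·BCA·AB·ABC·AB·ABC·BCA·BCA·AB·BCA·AB·ABC·AB·ABC·BCA·AB·ABC·BCA·BCA·AB·BCA·AB·BCA·AB·ABC·AB·ABC·BCA·AB·ABC·BCA·BCA·AB·AB·ABC·BCA·BCA·AB·BCA·AB·ABC·AB·ABC·BCA·BCA·AB·AB·ABC·BCA·BCA·AB·BCA·AB·ABC·BCA·AB·BCA·AB·ABC·AB·ABC·BCA
    A ↦ BCA
    B ↦ AB
    C ↦ ABC

A->BCA, B->AB, C->ABC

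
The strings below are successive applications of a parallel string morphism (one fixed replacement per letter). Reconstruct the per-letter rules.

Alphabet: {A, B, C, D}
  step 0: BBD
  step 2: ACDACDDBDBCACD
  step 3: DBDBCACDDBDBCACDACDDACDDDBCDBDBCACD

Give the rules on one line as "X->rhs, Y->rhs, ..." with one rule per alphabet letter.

  step 2 ⇒ step 3: ACDACDDBDBCACD ⇒ DB·DBC·ACD·DB·DBC·ACD·ACD·D·ACD·D·DBC·DB·DBC·ACD
    A ↦ DB
    B ↦ D
    C ↦ DBC
    D ↦ ACD

A->DB, B->D, C->DBC, D->ACD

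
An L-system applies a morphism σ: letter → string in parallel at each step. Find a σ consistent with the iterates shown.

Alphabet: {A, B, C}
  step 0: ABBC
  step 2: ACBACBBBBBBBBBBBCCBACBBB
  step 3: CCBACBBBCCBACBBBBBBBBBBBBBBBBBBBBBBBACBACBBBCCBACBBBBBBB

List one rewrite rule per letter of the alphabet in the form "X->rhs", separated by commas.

  step 2 ⇒ step 3: ACBACBBBBBBBBBBBCCBACBBB ⇒ CCB·ACB·BB·CCB·ACB·BB·BB·BB·BB·BB·BB·BB·BB·BB·BB·BB·ACB·ACB·BB·CCB·ACB·BB·BB·BB
    A ↦ CCB
    B ↦ BB
    C ↦ ACB

A->CCB, B->BB, C->ACB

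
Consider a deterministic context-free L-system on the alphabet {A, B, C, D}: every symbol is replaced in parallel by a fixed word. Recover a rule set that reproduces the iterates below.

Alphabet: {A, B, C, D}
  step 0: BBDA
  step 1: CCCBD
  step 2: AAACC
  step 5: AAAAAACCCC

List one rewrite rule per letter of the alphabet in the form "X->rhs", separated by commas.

  step 1 ⇒ step 2: CCCBD ⇒ A·A·A·C·C
    B ↦ C
    C ↦ A
    D ↦ C
  step 0 ⇒ step 1: BBDA ⇒ C·C·C·BD
    A ↦ BD

A->BD, B->C, C->A, D->C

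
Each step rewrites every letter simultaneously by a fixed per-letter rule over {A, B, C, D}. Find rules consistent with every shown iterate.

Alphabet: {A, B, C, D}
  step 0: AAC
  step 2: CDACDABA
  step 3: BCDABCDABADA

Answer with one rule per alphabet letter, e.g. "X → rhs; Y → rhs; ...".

A->DA, B->BA, C->B, D->C

  step 2 ⇒ step 3: CDACDABA ⇒ B·C·DA·B·C·DA·BA·DA
    A ↦ DA
    B ↦ BA
    C ↦ B
    D ↦ C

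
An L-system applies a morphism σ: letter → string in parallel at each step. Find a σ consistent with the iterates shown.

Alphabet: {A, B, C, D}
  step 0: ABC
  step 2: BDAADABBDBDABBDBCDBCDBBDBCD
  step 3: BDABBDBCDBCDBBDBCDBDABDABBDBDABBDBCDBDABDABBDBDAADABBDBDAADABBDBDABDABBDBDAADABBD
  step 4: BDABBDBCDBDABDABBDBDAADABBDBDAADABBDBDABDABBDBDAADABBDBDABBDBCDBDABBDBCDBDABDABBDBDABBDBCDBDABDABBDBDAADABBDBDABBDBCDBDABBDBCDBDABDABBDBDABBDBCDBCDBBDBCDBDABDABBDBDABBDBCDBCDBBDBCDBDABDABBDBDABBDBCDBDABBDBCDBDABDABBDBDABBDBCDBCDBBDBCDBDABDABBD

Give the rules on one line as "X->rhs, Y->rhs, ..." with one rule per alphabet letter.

A->BCD, B->BDA, C->ADA, D->BBD

  step 3 ⇒ step 4: BDABBDBCDBCDBBDBCDBDABDABBDBDABBDBCDBDABDABBDBDAADABBDBDAADABBDBDABDABBDBDAADABBD ⇒ BDA·BBD·BCD·BDA·BDA·BBD·BDA·ADA·BBD·BDA·ADA·BBD·BDA·BDA·BBD·BDA·ADA·BBD·BDA·BBD·BCD·BDA·BBD·BCD·BDA·BDA·BBD·BDA·BBD·BCD·BDA·BDA·BBD·BDA·ADA·BBD·BDA·BBD·BCD·BDA·BBD·BCD·BDA·BDA·BBD·BDA·BBD·BCD·BCD·BBD·BCD·BDA·BDA·BBD·BDA·BBD·BCD·BCD·BBD·BCD·BDA·BDA·BBD·BDA·BBD·BCD·BDA·BBD·BCD·BDA·BDA·BBD·BDA·BBD·BCD·BCD·BBD·BCD·BDA·BDA·BBD
    A ↦ BCD
    B ↦ BDA
    C ↦ ADA
    D ↦ BBD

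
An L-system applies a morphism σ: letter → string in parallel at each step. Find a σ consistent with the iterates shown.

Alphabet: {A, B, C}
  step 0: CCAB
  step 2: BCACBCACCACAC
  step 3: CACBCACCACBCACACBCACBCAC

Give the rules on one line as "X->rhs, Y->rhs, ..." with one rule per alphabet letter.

  step 2 ⇒ step 3: BCACBCACCACAC ⇒ C·AC·BC·AC·C·AC·BC·AC·AC·BC·AC·BC·AC
    A ↦ BC
    B ↦ C
    C ↦ AC

A->BC, B->C, C->AC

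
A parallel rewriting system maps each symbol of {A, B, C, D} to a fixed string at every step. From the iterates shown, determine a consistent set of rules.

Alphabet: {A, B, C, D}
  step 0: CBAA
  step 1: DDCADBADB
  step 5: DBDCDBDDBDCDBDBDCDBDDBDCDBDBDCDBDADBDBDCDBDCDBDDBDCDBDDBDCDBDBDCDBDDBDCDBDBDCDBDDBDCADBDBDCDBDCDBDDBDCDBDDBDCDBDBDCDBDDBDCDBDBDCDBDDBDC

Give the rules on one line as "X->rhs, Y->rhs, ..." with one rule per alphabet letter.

A->ADB, B->DC, C->D, D->DB

  step 0 ⇒ step 1: CBAA ⇒ D·DC·ADB·ADB
    A ↦ ADB
    B ↦ DC
    C ↦ D
    D ↦ DB  (constrained at step 1)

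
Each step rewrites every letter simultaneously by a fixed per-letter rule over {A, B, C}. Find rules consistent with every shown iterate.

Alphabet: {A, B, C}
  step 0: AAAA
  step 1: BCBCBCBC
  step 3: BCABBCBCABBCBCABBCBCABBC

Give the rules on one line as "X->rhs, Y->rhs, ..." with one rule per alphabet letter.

  step 0 ⇒ step 1: AAAA ⇒ BC·BC·BC·BC
    A ↦ BC
    B ↦ AB  (constrained at step 1)
    C ↦ A  (constrained at step 1)

A->BC, B->AB, C->A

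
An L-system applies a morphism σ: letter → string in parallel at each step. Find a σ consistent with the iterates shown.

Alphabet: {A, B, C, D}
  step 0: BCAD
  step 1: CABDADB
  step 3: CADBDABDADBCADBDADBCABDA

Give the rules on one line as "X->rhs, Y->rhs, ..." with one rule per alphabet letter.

A->DA, B->CA, C->B, D->DB

  step 0 ⇒ step 1: BCAD ⇒ CA·B·DA·DB
    A ↦ DA
    B ↦ CA
    C ↦ B
    D ↦ DB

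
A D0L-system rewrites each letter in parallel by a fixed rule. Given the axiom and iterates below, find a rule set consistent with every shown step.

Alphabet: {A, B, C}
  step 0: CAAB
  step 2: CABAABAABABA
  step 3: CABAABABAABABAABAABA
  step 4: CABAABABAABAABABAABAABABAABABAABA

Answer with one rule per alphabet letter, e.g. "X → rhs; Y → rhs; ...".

A->BA, B->A, C->CA

  step 3 ⇒ step 4: CABAABABAABABAABAABA ⇒ CA·BA·A·BA·BA·A·BA·A·BA·BA·A·BA·A·BA·BA·A·BA·BA·A·BA
    A ↦ BA
    B ↦ A
    C ↦ CA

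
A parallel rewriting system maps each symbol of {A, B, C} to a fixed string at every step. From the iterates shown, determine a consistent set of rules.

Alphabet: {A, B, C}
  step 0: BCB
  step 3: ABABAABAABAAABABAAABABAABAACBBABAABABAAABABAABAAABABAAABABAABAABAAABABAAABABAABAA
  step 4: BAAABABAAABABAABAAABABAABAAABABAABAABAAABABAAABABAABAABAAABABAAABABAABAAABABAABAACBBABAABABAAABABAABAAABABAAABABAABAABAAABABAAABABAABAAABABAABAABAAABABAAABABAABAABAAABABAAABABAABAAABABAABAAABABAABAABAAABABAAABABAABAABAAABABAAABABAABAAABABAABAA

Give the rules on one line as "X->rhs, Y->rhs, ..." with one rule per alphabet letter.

A->BAA, B->ABA, C->CBB

  step 3 ⇒ step 4: ABABAABAABAAABABAAABABAABAACBBABAABABAAABABAABAAABABAAABABAABAABAAABABAAABABAABAA ⇒ BAA·ABA·BAA·ABA·BAA·BAA·ABA·BAA·BAA·ABA·BAA·BAA·BAA·ABA·BAA·ABA·BAA·BAA·BAA·ABA·BAA·ABA·BAA·BAA·ABA·BAA·BAA·CBB·ABA·ABA·BAA·ABA·BAA·BAA·ABA·BAA·ABA·BAA·BAA·BAA·ABA·BAA·ABA·BAA·BAA·ABA·BAA·BAA·BAA·ABA·BAA·ABA·BAA·BAA·BAA·ABA·BAA·ABA·BAA·BAA·ABA·BAA·BAA·ABA·BAA·BAA·BAA·ABA·BAA·ABA·BAA·BAA·BAA·ABA·BAA·ABA·BAA·BAA·ABA·BAA·BAA
    A ↦ BAA
    B ↦ ABA
    C ↦ CBB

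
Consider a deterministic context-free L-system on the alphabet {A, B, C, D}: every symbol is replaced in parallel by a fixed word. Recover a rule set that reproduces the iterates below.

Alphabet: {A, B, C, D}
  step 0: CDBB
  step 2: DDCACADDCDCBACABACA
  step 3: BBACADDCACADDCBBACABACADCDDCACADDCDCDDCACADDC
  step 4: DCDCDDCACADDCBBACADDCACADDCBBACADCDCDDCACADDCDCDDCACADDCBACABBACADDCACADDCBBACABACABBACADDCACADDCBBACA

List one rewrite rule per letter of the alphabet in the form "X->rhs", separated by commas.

A->DDC, B->DC, C->ACA, D->B

  step 3 ⇒ step 4: BBACADDCACADDCBBACABACADCDDCACADDCDCDDCACADDC ⇒ DC·DC·DDC·ACA·DDC·B·B·ACA·DDC·ACA·DDC·B·B·ACA·DC·DC·DDC·ACA·DDC·DC·DDC·ACA·DDC·B·ACA·B·B·ACA·DDC·ACA·DDC·B·B·ACA·B·ACA·B·B·ACA·DDC·ACA·DDC·B·B·ACA
    A ↦ DDC
    B ↦ DC
    C ↦ ACA
    D ↦ B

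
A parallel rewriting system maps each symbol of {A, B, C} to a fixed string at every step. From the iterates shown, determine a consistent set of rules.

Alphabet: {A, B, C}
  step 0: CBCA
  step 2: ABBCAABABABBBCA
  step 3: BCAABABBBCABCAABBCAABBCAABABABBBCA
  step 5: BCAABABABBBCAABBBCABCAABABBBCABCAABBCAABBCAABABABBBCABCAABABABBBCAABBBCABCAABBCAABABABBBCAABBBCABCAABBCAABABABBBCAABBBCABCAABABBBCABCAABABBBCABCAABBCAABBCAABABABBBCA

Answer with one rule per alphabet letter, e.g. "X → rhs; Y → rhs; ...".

A->BCA, B->AB, C->B

  step 2 ⇒ step 3: ABBCAABABABBBCA ⇒ BCA·AB·AB·B·BCA·BCA·AB·BCA·AB·BCA·AB·AB·AB·B·BCA
    A ↦ BCA
    B ↦ AB
    C ↦ B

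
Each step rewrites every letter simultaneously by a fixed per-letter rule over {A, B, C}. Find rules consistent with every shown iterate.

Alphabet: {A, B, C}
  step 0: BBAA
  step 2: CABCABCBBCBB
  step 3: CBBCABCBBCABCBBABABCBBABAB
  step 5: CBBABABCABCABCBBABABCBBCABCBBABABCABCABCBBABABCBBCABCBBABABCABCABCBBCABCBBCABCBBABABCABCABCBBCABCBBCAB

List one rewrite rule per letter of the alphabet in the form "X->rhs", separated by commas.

  step 2 ⇒ step 3: CABCABCBBCBB ⇒ CBB·C·AB·CBB·C·AB·CBB·AB·AB·CBB·AB·AB
    A ↦ C
    B ↦ AB
    C ↦ CBB

A->C, B->AB, C->CBB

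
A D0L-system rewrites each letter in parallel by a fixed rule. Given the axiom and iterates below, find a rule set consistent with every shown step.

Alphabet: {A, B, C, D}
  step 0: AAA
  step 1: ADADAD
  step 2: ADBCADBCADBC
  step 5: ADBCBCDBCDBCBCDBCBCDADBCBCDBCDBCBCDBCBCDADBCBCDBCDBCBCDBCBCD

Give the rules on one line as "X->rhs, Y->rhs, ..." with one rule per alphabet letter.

  step 1 ⇒ step 2: ADADAD ⇒ AD·BC·AD·BC·AD·BC
    A ↦ AD
    D ↦ BC
    B ↦ BC  (constrained at step 2)
    C ↦ D  (constrained at step 2)

A->AD, B->BC, C->D, D->BC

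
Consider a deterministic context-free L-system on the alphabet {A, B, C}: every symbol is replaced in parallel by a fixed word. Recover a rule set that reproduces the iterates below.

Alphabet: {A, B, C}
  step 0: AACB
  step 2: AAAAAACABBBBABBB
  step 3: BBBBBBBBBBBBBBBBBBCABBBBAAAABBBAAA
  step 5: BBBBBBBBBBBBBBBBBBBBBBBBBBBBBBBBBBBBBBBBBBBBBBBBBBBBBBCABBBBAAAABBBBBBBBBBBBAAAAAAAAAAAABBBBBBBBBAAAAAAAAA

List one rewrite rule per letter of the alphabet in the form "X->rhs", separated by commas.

A->BBB, B->A, C->CAB

  step 2 ⇒ step 3: AAAAAACABBBBABBB ⇒ BBB·BBB·BBB·BBB·BBB·BBB·CAB·BBB·A·A·A·A·BBB·A·A·A
    A ↦ BBB
    B ↦ A
    C ↦ CAB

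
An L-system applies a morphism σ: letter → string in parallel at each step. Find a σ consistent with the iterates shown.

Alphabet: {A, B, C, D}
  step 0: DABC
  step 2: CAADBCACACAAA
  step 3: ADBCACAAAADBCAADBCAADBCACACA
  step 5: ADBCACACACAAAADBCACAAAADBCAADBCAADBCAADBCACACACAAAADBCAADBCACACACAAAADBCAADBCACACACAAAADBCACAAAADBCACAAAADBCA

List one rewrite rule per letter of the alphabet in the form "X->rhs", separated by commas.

  step 2 ⇒ step 3: CAADBCACACAAA ⇒ ADB·CA·CA·A·A·ADB·CA·ADB·CA·ADB·CA·CA·CA
    A ↦ CA
    B ↦ A
    C ↦ ADB
    D ↦ A

A->CA, B->A, C->ADB, D->A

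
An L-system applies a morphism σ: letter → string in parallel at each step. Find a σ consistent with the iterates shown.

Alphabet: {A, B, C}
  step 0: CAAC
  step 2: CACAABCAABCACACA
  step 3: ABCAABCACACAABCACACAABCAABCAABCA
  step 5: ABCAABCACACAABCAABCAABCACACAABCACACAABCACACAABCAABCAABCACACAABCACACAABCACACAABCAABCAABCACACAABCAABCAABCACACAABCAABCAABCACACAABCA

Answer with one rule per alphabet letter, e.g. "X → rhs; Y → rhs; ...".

  step 2 ⇒ step 3: CACAABCAABCACACA ⇒ AB·CA·AB·CA·CA·CA·AB·CA·CA·CA·AB·CA·AB·CA·AB·CA
    A ↦ CA
    B ↦ CA
    C ↦ AB

A->CA, B->CA, C->AB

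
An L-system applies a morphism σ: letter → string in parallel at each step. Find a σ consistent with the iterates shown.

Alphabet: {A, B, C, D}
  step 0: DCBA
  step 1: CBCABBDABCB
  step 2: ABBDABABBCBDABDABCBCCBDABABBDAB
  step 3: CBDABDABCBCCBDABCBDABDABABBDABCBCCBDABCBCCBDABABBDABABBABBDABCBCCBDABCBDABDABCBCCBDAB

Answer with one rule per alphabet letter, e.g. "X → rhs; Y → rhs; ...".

A->CB, B->DAB, C->ABB, D->CBC

  step 2 ⇒ step 3: ABBDABABBCBDABDABCBCCBDABABBDAB ⇒ CB·DAB·DAB·CBC·CB·DAB·CB·DAB·DAB·ABB·DAB·CBC·CB·DAB·CBC·CB·DAB·ABB·DAB·ABB·ABB·DAB·CBC·CB·DAB·CB·DAB·DAB·CBC·CB·DAB
    A ↦ CB
    B ↦ DAB
    C ↦ ABB
    D ↦ CBC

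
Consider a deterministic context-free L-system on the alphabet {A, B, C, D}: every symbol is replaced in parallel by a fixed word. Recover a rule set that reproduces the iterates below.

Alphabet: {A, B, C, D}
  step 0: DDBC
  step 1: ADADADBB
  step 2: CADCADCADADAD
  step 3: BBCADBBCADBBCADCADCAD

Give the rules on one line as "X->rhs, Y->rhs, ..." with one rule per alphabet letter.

A->C, B->AD, C->BB, D->AD

  step 2 ⇒ step 3: CADCADCADADAD ⇒ BB·C·AD·BB·C·AD·BB·C·AD·C·AD·C·AD
    A ↦ C
    C ↦ BB
    D ↦ AD
  step 0 ⇒ step 1: DDBC ⇒ AD·AD·AD·BB
    B ↦ AD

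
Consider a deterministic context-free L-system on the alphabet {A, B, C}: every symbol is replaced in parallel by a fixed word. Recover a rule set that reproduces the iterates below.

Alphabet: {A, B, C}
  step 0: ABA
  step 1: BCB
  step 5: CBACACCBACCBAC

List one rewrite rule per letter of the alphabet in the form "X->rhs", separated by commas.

A->B, B->C, C->AC

  step 0 ⇒ step 1: ABA ⇒ B·C·B
    A ↦ B
    B ↦ C
    C ↦ AC  (constrained at step 1)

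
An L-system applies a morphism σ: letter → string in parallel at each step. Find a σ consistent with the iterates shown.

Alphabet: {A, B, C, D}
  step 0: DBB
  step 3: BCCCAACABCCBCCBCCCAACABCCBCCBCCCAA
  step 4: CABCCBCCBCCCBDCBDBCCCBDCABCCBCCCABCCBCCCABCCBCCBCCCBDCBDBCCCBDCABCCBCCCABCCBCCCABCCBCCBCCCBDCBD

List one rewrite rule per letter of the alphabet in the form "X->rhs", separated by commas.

  step 3 ⇒ step 4: BCCCAACABCCBCCBCCCAACABCCBCCBCCCAA ⇒ CA·BCC·BCC·BCC·CBD·CBD·BCC·CBD·CA·BCC·BCC·CA·BCC·BCC·CA·BCC·BCC·BCC·CBD·CBD·BCC·CBD·CA·BCC·BCC·CA·BCC·BCC·CA·BCC·BCC·BCC·CBD·CBD
    A ↦ CBD
    B ↦ CA
    C ↦ BCC
    D ↦ A  (constrained at step 0)

A->CBD, B->CA, C->BCC, D->A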